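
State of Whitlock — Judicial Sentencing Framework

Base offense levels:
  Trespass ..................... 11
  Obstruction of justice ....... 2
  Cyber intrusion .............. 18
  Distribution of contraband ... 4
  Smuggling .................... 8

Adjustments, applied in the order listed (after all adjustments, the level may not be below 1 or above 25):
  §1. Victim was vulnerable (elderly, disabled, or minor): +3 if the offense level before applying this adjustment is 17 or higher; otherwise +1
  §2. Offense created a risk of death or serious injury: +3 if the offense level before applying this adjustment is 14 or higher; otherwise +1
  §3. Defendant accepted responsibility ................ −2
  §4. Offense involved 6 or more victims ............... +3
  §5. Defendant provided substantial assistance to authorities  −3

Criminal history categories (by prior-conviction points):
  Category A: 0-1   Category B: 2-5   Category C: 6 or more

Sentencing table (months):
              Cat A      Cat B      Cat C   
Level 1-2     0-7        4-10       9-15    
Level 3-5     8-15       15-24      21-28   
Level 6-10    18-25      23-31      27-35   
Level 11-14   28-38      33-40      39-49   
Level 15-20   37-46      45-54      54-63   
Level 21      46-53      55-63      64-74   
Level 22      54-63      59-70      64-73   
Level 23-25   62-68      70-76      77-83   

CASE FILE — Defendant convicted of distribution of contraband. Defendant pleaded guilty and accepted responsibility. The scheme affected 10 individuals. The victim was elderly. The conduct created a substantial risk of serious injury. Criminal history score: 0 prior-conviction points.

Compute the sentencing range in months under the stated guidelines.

Base offense level for distribution of contraband: 4.
§1 applies (level before this adjustment is 4 < 17, so +1): 4 + 1 = 5.
§2 applies (level before this adjustment is 5 < 14, so +1): 5 + 1 = 6.
§3 applies: 6 − 2 = 4.
§4 applies: 4 + 3 = 7.
Final offense level: 7.
Criminal history: 0 prior points → Category A (0-1).
Level 7 falls in the 6-10 band.
Grid: Level 6-10 × Category A = 18-25 months.

18-25 months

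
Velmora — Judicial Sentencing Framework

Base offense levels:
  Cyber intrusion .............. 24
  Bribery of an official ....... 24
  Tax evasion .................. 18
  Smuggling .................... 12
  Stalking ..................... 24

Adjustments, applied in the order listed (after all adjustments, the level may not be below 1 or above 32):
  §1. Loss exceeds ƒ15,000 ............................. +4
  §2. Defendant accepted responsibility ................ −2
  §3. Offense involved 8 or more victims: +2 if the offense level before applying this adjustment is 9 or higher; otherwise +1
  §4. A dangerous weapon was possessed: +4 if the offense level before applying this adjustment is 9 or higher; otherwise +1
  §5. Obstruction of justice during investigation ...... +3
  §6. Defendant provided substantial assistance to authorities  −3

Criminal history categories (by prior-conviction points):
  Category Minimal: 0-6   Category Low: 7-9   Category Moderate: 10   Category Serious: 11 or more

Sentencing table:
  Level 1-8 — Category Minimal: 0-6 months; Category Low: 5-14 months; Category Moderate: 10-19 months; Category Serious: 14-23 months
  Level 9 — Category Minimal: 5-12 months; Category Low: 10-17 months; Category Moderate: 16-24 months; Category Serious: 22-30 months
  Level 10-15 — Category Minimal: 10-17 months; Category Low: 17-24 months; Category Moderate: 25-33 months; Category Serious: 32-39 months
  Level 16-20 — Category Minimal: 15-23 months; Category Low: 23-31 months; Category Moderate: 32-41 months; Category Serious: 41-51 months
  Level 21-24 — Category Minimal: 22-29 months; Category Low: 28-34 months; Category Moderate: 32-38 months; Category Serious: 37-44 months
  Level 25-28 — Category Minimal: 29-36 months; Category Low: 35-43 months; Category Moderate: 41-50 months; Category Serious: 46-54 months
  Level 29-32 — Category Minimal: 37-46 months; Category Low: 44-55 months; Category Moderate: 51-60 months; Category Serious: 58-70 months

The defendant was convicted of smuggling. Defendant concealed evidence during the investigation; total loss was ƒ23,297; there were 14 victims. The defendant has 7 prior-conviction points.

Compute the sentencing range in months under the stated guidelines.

Base offense level for smuggling: 12.
§1 applies: 12 + 4 = 16.
§3 applies (level before this adjustment is 16 ≥ 9, so +2): 16 + 2 = 18.
§4 does not apply.
§5 applies: 18 + 3 = 21.
§6 does not apply.
Final offense level: 21.
Criminal history: 7 prior points → Category Low (7-9).
Level 21 falls in the 21-24 band.
Grid: Level 21-24 × Category Low = 28-34 months.

28-34 months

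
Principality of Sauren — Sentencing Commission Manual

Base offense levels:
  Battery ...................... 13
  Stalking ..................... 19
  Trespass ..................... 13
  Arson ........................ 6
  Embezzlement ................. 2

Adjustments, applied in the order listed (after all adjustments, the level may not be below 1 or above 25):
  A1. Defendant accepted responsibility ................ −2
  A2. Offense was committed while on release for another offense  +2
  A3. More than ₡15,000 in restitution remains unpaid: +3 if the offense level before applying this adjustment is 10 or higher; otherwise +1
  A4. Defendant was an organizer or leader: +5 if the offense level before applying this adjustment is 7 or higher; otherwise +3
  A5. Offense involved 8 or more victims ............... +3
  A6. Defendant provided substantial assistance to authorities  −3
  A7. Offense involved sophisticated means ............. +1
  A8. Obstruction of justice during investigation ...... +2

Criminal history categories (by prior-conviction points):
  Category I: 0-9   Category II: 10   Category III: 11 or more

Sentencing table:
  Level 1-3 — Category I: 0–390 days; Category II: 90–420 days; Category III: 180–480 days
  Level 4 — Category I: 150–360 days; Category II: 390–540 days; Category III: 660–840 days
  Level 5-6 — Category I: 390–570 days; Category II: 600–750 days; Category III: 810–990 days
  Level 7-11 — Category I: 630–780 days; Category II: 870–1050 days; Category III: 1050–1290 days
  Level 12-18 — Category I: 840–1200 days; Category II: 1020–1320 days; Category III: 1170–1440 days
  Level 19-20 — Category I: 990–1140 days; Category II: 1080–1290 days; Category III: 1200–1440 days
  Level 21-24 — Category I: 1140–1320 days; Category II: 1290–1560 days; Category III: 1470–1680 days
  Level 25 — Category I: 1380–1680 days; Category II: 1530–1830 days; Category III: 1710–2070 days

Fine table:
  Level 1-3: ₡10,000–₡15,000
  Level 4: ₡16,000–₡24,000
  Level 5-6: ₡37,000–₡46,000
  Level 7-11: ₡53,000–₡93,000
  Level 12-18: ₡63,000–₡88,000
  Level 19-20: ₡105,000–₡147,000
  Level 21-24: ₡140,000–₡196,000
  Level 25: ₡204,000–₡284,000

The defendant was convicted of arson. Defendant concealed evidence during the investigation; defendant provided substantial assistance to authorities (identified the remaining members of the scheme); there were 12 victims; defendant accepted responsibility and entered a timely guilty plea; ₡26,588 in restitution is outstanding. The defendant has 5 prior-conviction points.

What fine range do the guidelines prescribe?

₡53,000–₡93,000

Base offense level for arson: 6.
A1 applies: 6 − 2 = 4.
A2 does not apply.
A3 applies (level before this adjustment is 4 < 10, so +1): 4 + 1 = 5.
A4 does not apply.
A5 applies: 5 + 3 = 8.
A6 applies: 8 − 3 = 5.
A8 applies: 5 + 2 = 7.
Final offense level: 7.
Level 7 falls in the 7-11 band.
Fine table: Level 7-11 → ₡53,000–₡93,000.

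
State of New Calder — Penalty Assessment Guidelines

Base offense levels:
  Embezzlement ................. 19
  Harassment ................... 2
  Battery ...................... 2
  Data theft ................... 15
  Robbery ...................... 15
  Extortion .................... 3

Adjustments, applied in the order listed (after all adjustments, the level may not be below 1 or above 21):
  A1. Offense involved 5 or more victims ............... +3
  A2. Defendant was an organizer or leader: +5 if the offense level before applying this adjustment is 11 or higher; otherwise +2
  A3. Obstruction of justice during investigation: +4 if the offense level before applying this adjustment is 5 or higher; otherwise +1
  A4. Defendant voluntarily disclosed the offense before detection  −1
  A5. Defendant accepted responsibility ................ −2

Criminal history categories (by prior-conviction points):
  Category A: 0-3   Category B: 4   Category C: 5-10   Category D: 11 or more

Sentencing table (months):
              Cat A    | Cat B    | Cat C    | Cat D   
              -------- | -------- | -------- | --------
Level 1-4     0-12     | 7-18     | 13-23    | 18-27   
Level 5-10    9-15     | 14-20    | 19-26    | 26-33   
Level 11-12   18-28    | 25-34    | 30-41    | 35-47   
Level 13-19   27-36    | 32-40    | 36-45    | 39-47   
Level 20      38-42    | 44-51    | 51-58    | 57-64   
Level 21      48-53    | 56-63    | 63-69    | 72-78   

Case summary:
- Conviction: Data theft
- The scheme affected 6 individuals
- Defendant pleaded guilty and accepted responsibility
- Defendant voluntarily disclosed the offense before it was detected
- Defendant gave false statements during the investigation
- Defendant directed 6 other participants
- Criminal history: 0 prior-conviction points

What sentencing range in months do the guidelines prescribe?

48-53 months

Base offense level for data theft: 15.
A1 applies: 15 + 3 = 18.
A2 applies (level before this adjustment is 18 ≥ 11, so +5): 18 + 5 = 23.
A3 applies (level before this adjustment is 23 ≥ 5, so +4): 23 + 4 = 27.
A4 applies: 27 − 1 = 26.
A5 applies: 26 − 2 = 24.
Level 24 exceeds the maximum of 21; capped at 21.
Final offense level: 21.
Criminal history: 0 prior points → Category A (0-3).
Level 21 falls in the 21 band.
Grid: Level 21 × Category A = 48-53 months.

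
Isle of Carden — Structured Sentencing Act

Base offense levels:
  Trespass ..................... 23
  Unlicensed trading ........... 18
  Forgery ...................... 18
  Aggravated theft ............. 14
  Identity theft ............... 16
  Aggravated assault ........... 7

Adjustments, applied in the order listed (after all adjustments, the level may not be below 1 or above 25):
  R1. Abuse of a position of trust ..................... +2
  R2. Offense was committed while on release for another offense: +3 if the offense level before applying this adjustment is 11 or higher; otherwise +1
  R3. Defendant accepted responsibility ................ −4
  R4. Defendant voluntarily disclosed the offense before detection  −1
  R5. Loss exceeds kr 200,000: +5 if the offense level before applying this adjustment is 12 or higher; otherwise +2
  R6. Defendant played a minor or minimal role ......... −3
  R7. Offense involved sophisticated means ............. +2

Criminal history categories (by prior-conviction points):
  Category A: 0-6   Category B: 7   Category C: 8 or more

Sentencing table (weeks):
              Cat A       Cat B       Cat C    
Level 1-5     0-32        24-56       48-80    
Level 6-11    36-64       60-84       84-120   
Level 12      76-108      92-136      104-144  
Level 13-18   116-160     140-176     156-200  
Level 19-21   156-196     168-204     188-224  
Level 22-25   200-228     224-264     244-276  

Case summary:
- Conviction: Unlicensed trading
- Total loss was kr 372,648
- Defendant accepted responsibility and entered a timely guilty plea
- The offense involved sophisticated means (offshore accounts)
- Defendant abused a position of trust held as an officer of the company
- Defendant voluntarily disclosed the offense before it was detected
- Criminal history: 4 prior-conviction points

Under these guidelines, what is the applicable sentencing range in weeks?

Base offense level for unlicensed trading: 18.
R1 applies: 18 + 2 = 20.
R3 applies: 20 − 4 = 16.
R4 applies: 16 − 1 = 15.
R5 applies (level before this adjustment is 15 ≥ 12, so +5): 15 + 5 = 20.
R7 applies: 20 + 2 = 22.
Final offense level: 22.
Criminal history: 4 prior points → Category A (0-6).
Level 22 falls in the 22-25 band.
Grid: Level 22-25 × Category A = 200-228 weeks.

200-228 weeks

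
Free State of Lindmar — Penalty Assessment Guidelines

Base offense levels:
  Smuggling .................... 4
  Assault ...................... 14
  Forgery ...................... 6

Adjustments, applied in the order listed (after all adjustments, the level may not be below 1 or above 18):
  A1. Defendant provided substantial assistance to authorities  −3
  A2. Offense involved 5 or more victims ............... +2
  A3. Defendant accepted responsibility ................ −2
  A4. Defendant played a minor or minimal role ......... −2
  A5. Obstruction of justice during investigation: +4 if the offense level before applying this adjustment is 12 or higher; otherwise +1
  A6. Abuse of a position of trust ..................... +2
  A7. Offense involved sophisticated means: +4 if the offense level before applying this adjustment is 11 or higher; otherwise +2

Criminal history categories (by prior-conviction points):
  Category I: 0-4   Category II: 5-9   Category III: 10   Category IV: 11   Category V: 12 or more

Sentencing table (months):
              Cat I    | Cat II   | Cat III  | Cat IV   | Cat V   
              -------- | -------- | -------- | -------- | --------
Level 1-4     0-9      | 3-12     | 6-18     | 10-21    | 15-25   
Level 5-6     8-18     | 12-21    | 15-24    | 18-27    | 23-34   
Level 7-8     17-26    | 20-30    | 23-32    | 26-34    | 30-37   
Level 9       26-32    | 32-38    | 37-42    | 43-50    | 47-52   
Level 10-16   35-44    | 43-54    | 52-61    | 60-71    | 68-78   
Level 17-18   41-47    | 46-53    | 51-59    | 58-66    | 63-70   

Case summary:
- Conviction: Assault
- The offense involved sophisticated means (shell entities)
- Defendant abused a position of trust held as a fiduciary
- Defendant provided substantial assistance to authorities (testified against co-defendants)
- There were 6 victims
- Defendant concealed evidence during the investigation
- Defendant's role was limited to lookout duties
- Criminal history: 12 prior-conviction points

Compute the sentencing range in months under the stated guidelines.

Base offense level for assault: 14.
A1 applies: 14 − 3 = 11.
A2 applies: 11 + 2 = 13.
A3 does not apply.
A4 applies: 13 − 2 = 11.
A5 applies (level before this adjustment is 11 < 12, so +1): 11 + 1 = 12.
A6 applies: 12 + 2 = 14.
A7 applies (level before this adjustment is 14 ≥ 11, so +4): 14 + 4 = 18.
Final offense level: 18.
Criminal history: 12 prior points → Category V (12+).
Level 18 falls in the 17-18 band.
Grid: Level 17-18 × Category V = 63-70 months.

63-70 months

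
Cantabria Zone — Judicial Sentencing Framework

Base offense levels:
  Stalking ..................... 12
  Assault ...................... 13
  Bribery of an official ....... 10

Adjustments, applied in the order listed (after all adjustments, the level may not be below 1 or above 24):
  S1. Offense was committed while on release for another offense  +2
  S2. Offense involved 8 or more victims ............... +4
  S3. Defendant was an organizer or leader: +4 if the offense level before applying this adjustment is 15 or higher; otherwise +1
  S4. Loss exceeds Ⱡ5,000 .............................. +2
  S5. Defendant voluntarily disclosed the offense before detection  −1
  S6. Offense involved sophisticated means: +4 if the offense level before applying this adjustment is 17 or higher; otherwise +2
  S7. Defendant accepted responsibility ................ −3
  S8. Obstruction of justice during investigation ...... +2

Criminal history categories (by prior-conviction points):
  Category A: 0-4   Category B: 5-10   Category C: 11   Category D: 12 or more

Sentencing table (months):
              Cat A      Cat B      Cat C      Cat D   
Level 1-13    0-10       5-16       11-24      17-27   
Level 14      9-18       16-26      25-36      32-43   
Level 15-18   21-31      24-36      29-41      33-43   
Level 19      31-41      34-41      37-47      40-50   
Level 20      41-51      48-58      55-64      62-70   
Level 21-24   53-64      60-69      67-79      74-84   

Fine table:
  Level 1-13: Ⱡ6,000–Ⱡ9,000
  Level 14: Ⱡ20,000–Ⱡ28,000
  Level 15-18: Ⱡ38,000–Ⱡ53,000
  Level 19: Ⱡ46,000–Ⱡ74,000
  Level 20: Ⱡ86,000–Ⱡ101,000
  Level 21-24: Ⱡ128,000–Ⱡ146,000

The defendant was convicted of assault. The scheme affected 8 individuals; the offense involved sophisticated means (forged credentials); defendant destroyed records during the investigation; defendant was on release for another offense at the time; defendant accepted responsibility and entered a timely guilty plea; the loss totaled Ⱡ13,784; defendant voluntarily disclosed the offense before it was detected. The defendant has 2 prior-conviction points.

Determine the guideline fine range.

Base offense level for assault: 13.
S1 applies: 13 + 2 = 15.
S2 applies: 15 + 4 = 19.
S3 does not apply.
S4 applies: 19 + 2 = 21.
S5 applies: 21 − 1 = 20.
S6 applies (level before this adjustment is 20 ≥ 17, so +4): 20 + 4 = 24.
S7 applies: 24 − 3 = 21.
S8 applies: 21 + 2 = 23.
Final offense level: 23.
Level 23 falls in the 21-24 band.
Fine table: Level 21-24 → Ⱡ128,000–Ⱡ146,000.

Ⱡ128,000–Ⱡ146,000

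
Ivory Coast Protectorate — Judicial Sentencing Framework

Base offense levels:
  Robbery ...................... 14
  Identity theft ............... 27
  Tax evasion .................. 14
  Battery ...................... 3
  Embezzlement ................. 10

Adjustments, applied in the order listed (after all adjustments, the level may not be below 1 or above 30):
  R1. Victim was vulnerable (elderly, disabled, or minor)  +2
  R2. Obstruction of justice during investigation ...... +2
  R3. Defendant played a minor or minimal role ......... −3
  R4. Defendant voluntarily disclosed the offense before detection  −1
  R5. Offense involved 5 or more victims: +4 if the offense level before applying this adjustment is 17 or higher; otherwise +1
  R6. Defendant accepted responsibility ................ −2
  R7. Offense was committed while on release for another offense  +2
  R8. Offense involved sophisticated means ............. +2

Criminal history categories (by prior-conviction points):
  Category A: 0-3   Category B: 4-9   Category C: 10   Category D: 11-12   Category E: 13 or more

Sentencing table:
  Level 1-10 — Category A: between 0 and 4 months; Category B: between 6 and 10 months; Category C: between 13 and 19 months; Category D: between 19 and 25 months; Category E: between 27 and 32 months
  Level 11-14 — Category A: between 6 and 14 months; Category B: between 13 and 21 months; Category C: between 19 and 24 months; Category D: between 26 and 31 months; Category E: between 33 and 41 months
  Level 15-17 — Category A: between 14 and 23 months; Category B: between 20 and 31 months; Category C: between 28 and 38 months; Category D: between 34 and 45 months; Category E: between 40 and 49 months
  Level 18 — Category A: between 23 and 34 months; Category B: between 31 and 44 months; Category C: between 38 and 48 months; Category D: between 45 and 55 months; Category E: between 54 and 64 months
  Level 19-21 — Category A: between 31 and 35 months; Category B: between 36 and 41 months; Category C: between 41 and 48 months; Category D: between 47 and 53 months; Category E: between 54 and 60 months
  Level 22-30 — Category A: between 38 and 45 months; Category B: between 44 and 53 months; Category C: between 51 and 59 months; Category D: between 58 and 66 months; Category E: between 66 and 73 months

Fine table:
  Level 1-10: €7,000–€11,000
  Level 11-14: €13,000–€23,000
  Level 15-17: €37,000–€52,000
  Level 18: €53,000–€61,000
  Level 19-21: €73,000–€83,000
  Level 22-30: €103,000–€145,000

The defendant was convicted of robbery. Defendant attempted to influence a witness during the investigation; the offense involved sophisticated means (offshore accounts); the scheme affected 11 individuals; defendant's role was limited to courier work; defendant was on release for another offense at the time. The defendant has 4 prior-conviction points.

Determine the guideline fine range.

€53,000–€61,000

Base offense level for robbery: 14.
R1 does not apply.
R2 applies: 14 + 2 = 16.
R3 applies: 16 − 3 = 13.
R5 applies (level before this adjustment is 13 < 17, so +1): 13 + 1 = 14.
R6 does not apply.
R7 applies: 14 + 2 = 16.
R8 applies: 16 + 2 = 18.
Final offense level: 18.
Level 18 falls in the 18 band.
Fine table: Level 18 → €53,000–€61,000.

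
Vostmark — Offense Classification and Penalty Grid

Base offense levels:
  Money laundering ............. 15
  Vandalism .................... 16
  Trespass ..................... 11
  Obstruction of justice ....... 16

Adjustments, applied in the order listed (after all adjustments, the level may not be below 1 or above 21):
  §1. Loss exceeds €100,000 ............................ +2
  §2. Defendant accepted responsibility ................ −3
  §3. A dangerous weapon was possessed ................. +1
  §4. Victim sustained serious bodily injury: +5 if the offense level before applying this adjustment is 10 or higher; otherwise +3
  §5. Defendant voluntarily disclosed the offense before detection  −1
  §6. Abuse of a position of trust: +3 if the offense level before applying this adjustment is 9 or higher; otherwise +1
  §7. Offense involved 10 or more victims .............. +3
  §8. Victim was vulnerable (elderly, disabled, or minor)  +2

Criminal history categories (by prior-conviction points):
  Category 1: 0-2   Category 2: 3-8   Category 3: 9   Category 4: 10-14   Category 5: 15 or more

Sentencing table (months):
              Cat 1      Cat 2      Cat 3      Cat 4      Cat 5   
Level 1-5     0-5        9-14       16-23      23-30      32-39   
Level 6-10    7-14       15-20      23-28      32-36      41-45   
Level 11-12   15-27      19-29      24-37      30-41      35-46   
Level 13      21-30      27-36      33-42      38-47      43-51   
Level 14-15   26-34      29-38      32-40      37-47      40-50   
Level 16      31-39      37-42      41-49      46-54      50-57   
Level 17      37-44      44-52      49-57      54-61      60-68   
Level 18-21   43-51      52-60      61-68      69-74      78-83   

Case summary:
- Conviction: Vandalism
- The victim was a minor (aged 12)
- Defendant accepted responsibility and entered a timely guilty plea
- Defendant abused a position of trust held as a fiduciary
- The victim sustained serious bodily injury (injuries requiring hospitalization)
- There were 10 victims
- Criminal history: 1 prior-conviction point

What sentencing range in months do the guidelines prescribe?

Base offense level for vandalism: 16.
§1 does not apply.
§2 applies: 16 − 3 = 13.
§4 applies (level before this adjustment is 13 ≥ 10, so +5): 13 + 5 = 18.
§6 applies (level before this adjustment is 18 ≥ 9, so +3): 18 + 3 = 21.
§7 applies: 21 + 3 = 24.
§8 applies: 24 + 2 = 26.
Level 26 exceeds the maximum of 21; capped at 21.
Final offense level: 21.
Criminal history: 1 prior point → Category 1 (0-2).
Level 21 falls in the 18-21 band.
Grid: Level 18-21 × Category 1 = 43-51 months.

43-51 months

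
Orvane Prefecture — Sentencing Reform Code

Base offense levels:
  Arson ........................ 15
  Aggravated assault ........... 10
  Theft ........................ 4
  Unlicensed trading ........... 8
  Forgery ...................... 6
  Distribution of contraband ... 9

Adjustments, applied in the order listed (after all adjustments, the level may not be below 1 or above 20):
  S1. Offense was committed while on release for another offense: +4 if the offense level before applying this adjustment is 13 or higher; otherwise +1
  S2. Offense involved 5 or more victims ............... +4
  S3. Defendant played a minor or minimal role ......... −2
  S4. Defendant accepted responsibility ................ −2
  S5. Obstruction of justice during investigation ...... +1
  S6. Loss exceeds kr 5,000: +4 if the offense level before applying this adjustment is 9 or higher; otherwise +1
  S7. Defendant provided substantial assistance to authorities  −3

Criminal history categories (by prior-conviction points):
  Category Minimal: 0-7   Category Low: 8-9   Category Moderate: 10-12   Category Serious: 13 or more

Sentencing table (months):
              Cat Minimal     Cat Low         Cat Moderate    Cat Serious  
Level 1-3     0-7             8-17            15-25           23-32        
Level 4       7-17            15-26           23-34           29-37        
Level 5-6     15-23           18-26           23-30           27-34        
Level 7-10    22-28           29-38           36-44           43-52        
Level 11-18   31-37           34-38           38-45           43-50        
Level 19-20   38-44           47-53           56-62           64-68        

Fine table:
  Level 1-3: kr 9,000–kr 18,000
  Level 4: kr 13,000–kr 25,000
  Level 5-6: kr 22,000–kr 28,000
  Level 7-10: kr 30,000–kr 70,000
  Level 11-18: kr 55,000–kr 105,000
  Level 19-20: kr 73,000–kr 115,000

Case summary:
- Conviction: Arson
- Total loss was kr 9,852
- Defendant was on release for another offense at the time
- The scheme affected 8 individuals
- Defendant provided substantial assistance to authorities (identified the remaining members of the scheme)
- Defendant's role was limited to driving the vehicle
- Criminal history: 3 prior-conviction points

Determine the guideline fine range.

kr 73,000–kr 115,000

Base offense level for arson: 15.
S1 applies (level before this adjustment is 15 ≥ 13, so +4): 15 + 4 = 19.
S2 applies: 19 + 4 = 23.
S3 applies: 23 − 2 = 21.
S4 does not apply.
S5 does not apply.
S6 applies (level before this adjustment is 21 ≥ 9, so +4): 21 + 4 = 25.
S7 applies: 25 − 3 = 22.
Level 22 exceeds the maximum of 20; capped at 20.
Final offense level: 20.
Level 20 falls in the 19-20 band.
Fine table: Level 19-20 → kr 73,000–kr 115,000.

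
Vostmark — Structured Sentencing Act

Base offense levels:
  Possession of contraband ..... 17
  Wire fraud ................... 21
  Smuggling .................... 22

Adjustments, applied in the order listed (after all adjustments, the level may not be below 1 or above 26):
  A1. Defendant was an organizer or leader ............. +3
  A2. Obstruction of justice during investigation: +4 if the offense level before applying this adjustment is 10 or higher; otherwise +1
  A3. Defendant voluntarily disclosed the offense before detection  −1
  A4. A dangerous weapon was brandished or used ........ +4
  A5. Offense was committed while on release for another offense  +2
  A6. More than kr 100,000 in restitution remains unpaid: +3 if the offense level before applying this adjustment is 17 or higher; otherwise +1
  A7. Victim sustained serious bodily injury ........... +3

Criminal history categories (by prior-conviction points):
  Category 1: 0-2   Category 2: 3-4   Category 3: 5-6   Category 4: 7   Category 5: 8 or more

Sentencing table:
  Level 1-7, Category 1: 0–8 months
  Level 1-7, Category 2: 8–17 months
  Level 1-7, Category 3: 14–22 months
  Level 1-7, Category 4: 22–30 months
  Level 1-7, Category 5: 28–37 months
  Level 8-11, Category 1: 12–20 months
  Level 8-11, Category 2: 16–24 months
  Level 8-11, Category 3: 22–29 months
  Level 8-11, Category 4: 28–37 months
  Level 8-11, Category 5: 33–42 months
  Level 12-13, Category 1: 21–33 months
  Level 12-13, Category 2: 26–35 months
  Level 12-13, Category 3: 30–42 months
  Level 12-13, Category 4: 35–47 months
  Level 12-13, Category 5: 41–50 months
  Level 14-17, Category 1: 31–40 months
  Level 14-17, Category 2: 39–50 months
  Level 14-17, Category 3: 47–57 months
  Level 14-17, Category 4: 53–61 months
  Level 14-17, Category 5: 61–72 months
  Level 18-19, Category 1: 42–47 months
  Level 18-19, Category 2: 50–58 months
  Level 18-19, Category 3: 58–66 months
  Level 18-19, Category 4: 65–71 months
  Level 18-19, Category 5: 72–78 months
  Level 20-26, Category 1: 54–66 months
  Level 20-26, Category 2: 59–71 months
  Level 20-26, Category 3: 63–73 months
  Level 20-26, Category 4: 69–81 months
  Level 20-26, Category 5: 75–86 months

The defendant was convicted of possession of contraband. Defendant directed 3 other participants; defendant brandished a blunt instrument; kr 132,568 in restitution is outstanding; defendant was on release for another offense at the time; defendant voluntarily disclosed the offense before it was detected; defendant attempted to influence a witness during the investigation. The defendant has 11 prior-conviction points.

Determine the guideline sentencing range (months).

75-86 months

Base offense level for possession of contraband: 17.
A1 applies: 17 + 3 = 20.
A2 applies (level before this adjustment is 20 ≥ 10, so +4): 20 + 4 = 24.
A3 applies: 24 − 1 = 23.
A4 applies: 23 + 4 = 27.
A5 applies: 27 + 2 = 29.
A6 applies (level before this adjustment is 29 ≥ 17, so +3): 29 + 3 = 32.
Level 32 exceeds the maximum of 26; capped at 26.
Final offense level: 26.
Criminal history: 11 prior points → Category 5 (8+).
Level 26 falls in the 20-26 band.
Grid: Level 20-26 × Category 5 = 75-86 months.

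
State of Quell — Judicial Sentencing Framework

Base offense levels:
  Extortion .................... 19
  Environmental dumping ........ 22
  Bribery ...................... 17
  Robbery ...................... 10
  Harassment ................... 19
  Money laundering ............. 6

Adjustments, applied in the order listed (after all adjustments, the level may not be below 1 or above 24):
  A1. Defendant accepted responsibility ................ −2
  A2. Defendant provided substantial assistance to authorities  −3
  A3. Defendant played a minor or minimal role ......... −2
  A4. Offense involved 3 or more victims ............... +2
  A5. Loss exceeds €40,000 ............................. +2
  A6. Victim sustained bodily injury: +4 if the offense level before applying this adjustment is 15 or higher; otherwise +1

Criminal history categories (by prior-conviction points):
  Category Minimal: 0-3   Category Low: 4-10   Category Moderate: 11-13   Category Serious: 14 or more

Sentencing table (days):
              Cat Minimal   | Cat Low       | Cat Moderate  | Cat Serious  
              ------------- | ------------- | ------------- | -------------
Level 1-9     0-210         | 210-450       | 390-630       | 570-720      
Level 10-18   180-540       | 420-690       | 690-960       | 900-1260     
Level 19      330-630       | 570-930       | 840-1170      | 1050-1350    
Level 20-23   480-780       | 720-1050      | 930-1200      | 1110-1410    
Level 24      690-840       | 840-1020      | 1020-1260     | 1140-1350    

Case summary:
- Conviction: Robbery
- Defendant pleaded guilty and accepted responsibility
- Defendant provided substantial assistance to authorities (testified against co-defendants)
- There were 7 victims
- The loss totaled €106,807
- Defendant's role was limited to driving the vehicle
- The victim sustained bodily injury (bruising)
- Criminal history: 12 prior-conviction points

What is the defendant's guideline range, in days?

390-630 days

Base offense level for robbery: 10.
A1 applies: 10 − 2 = 8.
A2 applies: 8 − 3 = 5.
A3 applies: 5 − 2 = 3.
A4 applies: 3 + 2 = 5.
A5 applies: 5 + 2 = 7.
A6 applies (level before this adjustment is 7 < 15, so +1): 7 + 1 = 8.
Final offense level: 8.
Criminal history: 12 prior points → Category Moderate (11-13).
Level 8 falls in the 1-9 band.
Grid: Level 1-9 × Category Moderate = 390-630 days.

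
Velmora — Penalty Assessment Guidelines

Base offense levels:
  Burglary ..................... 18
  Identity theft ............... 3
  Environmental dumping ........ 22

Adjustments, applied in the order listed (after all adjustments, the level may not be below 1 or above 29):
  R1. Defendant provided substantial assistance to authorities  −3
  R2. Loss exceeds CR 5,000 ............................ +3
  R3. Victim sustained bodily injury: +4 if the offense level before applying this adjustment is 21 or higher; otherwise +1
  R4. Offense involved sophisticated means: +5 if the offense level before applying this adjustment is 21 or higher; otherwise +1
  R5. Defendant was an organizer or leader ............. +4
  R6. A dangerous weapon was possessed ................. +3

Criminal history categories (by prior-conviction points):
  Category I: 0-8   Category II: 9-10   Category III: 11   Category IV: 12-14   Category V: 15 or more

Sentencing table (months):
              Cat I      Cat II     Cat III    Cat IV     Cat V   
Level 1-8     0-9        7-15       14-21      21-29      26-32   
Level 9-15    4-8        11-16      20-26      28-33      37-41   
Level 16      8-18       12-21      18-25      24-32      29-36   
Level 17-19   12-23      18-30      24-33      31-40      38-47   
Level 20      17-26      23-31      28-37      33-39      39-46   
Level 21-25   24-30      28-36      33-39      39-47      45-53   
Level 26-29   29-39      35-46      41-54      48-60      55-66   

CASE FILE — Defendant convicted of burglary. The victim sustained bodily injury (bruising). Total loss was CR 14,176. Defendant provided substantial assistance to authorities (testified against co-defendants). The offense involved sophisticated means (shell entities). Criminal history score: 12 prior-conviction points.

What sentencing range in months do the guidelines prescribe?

Base offense level for burglary: 18.
R1 applies: 18 − 3 = 15.
R2 applies: 15 + 3 = 18.
R3 applies (level before this adjustment is 18 < 21, so +1): 18 + 1 = 19.
R4 applies (level before this adjustment is 19 < 21, so +1): 19 + 1 = 20.
Final offense level: 20.
Criminal history: 12 prior points → Category IV (12-14).
Level 20 falls in the 20 band.
Grid: Level 20 × Category IV = 33-39 months.

33-39 months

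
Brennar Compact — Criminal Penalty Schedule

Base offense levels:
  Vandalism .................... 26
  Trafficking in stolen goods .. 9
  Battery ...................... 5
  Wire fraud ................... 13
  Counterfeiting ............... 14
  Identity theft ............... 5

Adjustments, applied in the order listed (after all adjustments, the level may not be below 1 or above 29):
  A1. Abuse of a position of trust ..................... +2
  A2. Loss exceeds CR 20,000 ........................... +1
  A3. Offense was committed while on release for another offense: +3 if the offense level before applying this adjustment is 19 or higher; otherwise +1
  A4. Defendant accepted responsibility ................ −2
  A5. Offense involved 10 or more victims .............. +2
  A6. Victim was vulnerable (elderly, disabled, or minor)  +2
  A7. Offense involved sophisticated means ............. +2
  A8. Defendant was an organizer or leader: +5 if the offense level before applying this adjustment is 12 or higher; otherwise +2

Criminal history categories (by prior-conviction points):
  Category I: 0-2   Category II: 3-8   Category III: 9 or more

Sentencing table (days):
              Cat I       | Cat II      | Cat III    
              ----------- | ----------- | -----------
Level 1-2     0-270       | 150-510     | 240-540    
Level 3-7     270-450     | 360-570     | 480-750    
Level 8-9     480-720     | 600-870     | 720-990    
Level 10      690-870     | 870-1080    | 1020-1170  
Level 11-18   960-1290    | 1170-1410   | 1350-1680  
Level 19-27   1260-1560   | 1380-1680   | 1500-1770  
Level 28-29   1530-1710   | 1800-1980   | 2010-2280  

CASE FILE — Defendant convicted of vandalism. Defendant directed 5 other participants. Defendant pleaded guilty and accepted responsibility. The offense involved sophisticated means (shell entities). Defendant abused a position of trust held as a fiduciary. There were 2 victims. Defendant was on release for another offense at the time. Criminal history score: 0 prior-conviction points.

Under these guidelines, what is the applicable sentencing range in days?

Base offense level for vandalism: 26.
A1 applies: 26 + 2 = 28.
A2 does not apply.
A3 applies (level before this adjustment is 28 ≥ 19, so +3): 28 + 3 = 31.
A4 applies: 31 − 2 = 29.
A7 applies: 29 + 2 = 31.
A8 applies (level before this adjustment is 31 ≥ 12, so +5): 31 + 5 = 36.
Level 36 exceeds the maximum of 29; capped at 29.
Final offense level: 29.
Criminal history: 0 prior points → Category I (0-2).
Level 29 falls in the 28-29 band.
Grid: Level 28-29 × Category I = 1530-1710 days.

1530-1710 days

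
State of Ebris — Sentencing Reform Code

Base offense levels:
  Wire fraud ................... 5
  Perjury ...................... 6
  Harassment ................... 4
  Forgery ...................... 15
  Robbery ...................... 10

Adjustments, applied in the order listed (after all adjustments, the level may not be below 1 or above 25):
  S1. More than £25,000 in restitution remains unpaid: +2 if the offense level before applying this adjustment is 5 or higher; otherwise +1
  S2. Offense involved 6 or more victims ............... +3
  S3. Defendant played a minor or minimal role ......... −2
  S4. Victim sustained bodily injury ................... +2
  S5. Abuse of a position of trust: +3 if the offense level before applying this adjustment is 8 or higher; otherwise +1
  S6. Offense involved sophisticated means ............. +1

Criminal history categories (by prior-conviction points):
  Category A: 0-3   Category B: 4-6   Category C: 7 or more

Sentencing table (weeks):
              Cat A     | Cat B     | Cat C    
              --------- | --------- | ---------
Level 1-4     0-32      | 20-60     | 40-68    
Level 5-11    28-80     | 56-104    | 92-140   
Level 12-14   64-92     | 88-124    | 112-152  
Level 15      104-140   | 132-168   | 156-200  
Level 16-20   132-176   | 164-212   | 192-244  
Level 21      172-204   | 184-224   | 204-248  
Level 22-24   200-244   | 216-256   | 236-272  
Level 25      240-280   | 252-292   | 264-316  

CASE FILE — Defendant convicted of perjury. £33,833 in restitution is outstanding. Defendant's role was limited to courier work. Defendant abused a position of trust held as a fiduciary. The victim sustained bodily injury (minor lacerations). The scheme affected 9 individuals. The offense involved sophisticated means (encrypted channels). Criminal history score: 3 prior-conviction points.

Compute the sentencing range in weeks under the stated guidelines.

104-140 weeks

Base offense level for perjury: 6.
S1 applies (level before this adjustment is 6 ≥ 5, so +2): 6 + 2 = 8.
S2 applies: 8 + 3 = 11.
S3 applies: 11 − 2 = 9.
S4 applies: 9 + 2 = 11.
S5 applies (level before this adjustment is 11 ≥ 8, so +3): 11 + 3 = 14.
S6 applies: 14 + 1 = 15.
Final offense level: 15.
Criminal history: 3 prior points → Category A (0-3).
Level 15 falls in the 15 band.
Grid: Level 15 × Category A = 104-140 weeks.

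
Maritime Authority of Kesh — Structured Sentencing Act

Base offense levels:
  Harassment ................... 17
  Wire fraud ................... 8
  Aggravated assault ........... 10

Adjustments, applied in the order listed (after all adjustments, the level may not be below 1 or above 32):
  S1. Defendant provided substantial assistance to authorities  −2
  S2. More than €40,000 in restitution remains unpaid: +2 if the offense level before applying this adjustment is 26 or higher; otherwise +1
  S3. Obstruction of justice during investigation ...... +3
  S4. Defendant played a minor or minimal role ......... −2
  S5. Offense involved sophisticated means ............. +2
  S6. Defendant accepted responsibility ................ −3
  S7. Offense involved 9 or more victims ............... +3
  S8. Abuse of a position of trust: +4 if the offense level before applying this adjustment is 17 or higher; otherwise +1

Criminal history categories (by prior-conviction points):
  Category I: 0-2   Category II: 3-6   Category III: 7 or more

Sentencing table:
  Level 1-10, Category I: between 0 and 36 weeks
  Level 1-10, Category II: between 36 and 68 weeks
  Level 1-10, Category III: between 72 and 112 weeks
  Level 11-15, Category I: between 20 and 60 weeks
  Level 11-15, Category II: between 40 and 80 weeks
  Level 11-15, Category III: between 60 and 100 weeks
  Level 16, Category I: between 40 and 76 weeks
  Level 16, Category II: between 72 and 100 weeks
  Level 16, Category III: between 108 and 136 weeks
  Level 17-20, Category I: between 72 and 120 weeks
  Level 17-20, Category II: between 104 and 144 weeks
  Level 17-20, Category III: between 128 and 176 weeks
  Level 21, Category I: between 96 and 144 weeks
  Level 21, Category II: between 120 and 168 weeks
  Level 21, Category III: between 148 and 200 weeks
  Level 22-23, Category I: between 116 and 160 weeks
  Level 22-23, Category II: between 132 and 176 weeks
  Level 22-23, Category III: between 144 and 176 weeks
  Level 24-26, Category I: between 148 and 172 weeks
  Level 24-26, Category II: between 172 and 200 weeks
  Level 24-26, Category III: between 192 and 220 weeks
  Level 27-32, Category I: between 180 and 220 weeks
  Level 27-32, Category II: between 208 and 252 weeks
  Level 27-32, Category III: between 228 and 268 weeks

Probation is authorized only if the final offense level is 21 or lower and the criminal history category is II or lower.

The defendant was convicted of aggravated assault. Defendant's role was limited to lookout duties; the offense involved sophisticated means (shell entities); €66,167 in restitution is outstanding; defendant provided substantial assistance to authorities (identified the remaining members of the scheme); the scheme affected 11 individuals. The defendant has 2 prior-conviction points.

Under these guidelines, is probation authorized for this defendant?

Yes

Base offense level for aggravated assault: 10.
S1 applies: 10 − 2 = 8.
S2 applies (level before this adjustment is 8 < 26, so +1): 8 + 1 = 9.
S3 does not apply.
S4 applies: 9 − 2 = 7.
S5 applies: 7 + 2 = 9.
S6 does not apply.
S7 applies: 9 + 3 = 12.
Final offense level: 12.
Criminal history: 2 prior points → Category I (0-2).
Level 12 falls in the 11-15 band.
Grid: Level 11-15 × Category I = 20-60 weeks.
Probation check: level 12 ≤ 21 and category I ≤ II → eligible.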